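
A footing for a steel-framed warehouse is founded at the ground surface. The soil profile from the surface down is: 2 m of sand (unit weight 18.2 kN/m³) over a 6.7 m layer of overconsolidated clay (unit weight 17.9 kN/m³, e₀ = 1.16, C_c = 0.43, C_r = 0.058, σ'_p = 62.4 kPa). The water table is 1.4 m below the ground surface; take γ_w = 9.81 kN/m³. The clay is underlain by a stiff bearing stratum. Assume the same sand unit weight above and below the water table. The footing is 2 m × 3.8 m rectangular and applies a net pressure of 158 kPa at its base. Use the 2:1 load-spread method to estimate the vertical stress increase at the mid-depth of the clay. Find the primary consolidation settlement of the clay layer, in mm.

S_c ≈ 116 mm

Mid-depth of clay below the ground surface: z = 2 + 6.7/2 = 5.35 m.
Total vertical stress at mid-clay: σ_v = 18.2×2 + 17.9×3.35 = 96.365 kPa.
Pore pressure: u = 9.81×(5.35 − 1.4) = 38.75 kPa.
Initial effective stress: σ'_0 = σ_v − u = 96.365 − 38.75 = 57.615 kPa.
Stress increase at mid-clay by the 2:1 spreading method:
Δσ = qBL/((B+z)(L+z)) = 158×2×3.8/((2+5.35)(3.8+5.35)) = 17.855 kPa
Final effective stress: σ'_f = 57.615 + 17.855 = 75.47 kPa.
σ'_f = 75.47 > σ'_p = 62.4 kPa, so the stress path crosses the preconsolidation pressure — recompression up to σ'_p, then virgin compression beyond:
S_c = H/(1+e₀)·[C_r·log₁₀(σ'_p/σ'_0) + C_c·log₁₀(σ'_f/σ'_p)]
    = 6.7/2.16 × [0.058×log₁₀(62.4/57.615) + 0.43×log₁₀(75.47/62.4)]
    = 3.1019 × [0.0020096 + 0.035514] = 0.1164 m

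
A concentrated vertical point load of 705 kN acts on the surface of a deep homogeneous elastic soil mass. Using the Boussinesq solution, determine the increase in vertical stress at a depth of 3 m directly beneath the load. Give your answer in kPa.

Δσ_z ≈ 37.4 kPa

Boussinesq vertical stress below a point load on an elastic half-space:
Δσ_z = 3P/(2πz²) · [1 + (r/z)²]^(−5/2)
r/z = 0/3 = 0; [1+(r/z)²]^(−5/2) = 1.
Δσ_z = 3×705/(2π×3²) × 1 = 37.401 × 1 = 37.4 kPa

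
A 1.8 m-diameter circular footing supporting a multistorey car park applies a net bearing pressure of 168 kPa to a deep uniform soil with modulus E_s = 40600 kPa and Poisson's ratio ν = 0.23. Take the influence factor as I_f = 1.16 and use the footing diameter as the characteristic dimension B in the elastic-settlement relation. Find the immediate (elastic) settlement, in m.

Immediate (elastic) settlement: S_e = q·B·(1−ν²)/E_s · I_f.
S_e = 168 × 1.8 × (1 − 0.23²) / 40600 × 1.16
    = 168 × 1.8 × 0.9471 / 40600 × 1.16
    = 0.008183 m

S_e ≈ 0.00818 m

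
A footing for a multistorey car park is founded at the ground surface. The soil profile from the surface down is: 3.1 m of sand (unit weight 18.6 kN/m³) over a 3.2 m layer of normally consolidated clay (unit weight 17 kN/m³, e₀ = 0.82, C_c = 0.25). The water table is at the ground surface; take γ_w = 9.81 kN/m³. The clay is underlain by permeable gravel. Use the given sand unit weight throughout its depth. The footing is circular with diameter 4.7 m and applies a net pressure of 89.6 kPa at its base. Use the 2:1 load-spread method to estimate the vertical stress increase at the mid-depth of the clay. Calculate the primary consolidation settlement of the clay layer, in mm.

Mid-depth of clay below the ground surface: z = 3.1 + 3.2/2 = 4.7 m.
Total vertical stress at mid-clay: σ_v = 18.6×3.1 + 17×1.6 = 84.86 kPa.
Pore pressure: u = 9.81×(4.7 − 0) = 46.107 kPa.
Initial effective stress: σ'_0 = σ_v − u = 84.86 − 46.107 = 38.753 kPa.
Stress increase at mid-clay by the 2:1 spreading method:
Δσ ≈ qD²/(D+z)² = 89.6×4.7²/(4.7+4.7)² = 22.4 kPa
Final effective stress: σ'_f = σ'_0 + Δσ = 38.753 + 22.4 = 61.153 kPa.
Normally consolidated clay, so the full stress increment lies on the virgin compression line:
S_c = C_c·H/(1+e₀)·log₁₀(σ'_f/σ'_0) = 0.25×3.2/(1+0.82)×log₁₀(61.153/38.753)
    = 0.43956 × 0.19811 = 0.08708 m

S_c ≈ 87.1 mm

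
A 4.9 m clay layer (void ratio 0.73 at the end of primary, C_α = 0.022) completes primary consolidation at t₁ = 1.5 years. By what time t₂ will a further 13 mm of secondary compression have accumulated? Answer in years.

t₂ ≈ 2.43 years

S_s = C_α·H/(1+e_p)·log₁₀(t₂/t₁) ⇒ log₁₀(t₂/t₁) = S_s·(1+e_p)/(C_α·H).
log₁₀(t₂/t₁) = 0.013 × (1+0.73) / (0.022×4.9) = 0.2086
t₂ = t₁ × 10^0.2086 = 1.5 × 1.617 = 2.425 years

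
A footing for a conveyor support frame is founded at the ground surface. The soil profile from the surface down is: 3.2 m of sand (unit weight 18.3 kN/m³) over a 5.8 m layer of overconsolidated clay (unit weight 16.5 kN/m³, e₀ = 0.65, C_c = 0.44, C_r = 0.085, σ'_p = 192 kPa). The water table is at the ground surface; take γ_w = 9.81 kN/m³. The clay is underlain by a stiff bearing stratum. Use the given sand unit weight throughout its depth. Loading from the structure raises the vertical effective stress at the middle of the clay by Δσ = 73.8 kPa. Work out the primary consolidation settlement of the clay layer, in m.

Mid-depth of clay below the ground surface: z = 3.2 + 5.8/2 = 6.1 m.
Total vertical stress at mid-clay: σ_v = 18.3×3.2 + 16.5×2.9 = 106.41 kPa.
Pore pressure: u = 9.81×(6.1 − 0) = 59.841 kPa.
Initial effective stress: σ'_0 = σ_v − u = 106.41 − 59.841 = 46.569 kPa.
Final effective stress: σ'_f = 46.569 + 73.8 = 120.37 kPa.
σ'_f = 120.37 ≤ σ'_p = 192 kPa, so the clay remains overconsolidated and only the recompression index applies:
S_c = C_r·H/(1+e₀)·log₁₀(σ'_f/σ'_0) = 0.085×5.8/1.65×log₁₀(120.37/46.569)
    = 0.29879 × 0.41242 = 0.1232 m

S_c ≈ 0.123 m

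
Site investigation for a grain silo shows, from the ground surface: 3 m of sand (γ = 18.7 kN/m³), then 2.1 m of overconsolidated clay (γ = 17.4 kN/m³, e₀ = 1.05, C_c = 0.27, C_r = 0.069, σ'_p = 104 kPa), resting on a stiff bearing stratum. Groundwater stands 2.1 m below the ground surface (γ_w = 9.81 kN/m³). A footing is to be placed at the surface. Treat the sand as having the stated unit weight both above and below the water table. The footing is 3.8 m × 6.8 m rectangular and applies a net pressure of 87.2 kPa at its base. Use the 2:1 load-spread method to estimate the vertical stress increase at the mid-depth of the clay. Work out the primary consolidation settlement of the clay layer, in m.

Mid-depth of clay below the ground surface: z = 3 + 2.1/2 = 4.05 m.
Total vertical stress at mid-clay: σ_v = 18.7×3 + 17.4×1.05 = 74.37 kPa.
Pore pressure: u = 9.81×(4.05 − 2.1) = 19.13 kPa.
Initial effective stress: σ'_0 = σ_v − u = 74.37 − 19.13 = 55.24 kPa.
Stress increase at mid-clay by the 2:1 spreading method:
Δσ = qBL/((B+z)(L+z)) = 87.2×3.8×6.8/((3.8+4.05)(6.8+4.05)) = 26.455 kPa
Final effective stress: σ'_f = 55.24 + 26.455 = 81.695 kPa.
σ'_f = 81.695 ≤ σ'_p = 104 kPa, so the clay remains overconsolidated and only the recompression index applies:
S_c = C_r·H/(1+e₀)·log₁₀(σ'_f/σ'_0) = 0.069×2.1/2.05×log₁₀(81.695/55.24)
    = 0.070684 × 0.16994 = 0.01201 m

S_c ≈ 0.012 m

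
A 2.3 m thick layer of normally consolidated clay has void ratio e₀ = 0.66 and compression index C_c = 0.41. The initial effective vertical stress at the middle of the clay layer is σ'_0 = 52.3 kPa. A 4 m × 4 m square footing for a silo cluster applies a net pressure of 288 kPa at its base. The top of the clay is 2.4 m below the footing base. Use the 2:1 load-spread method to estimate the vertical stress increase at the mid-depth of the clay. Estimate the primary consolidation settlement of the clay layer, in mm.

S_c ≈ 231 mm

Mid-depth of clay below the footing base: z = 2.4 + 2.3/2 = 3.55 m.
Stress increase at mid-clay by the 2:1 spreading method:
Δσ = qBL/((B+z)(L+z)) = 288×4×4/((4+3.55)(4+3.55)) = 80.839 kPa
Final effective stress: σ'_f = σ'_0 + Δσ = 52.3 + 80.839 = 133.14 kPa.
Normally consolidated clay, so the full stress increment lies on the virgin compression line:
S_c = C_c·H/(1+e₀)·log₁₀(σ'_f/σ'_0) = 0.41×2.3/(1+0.66)×log₁₀(133.14/52.3)
    = 0.56807 × 0.40581 = 0.2305 m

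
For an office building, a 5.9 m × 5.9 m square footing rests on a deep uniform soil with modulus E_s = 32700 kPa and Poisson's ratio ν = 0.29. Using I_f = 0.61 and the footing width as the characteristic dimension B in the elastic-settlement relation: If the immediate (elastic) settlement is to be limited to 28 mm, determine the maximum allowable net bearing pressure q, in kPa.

S_e = q·B·(1−ν²)/E_s · I_f  ⇒  q = S_e·E_s / (B·(1−ν²)·I_f).
q = 0.028 × 32700 / (5.9 × 0.9159 × 0.61) = 277.8 kPa

q ≈ 278 kPa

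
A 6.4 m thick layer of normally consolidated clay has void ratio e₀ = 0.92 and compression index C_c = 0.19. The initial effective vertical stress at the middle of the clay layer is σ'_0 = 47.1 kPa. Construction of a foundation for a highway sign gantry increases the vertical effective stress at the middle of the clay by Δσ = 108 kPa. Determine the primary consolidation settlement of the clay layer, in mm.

S_c ≈ 328 mm

Final effective stress: σ'_f = σ'_0 + Δσ = 47.1 + 108 = 155.1 kPa.
Normally consolidated clay, so the full stress increment lies on the virgin compression line:
S_c = C_c·H/(1+e₀)·log₁₀(σ'_f/σ'_0) = 0.19×6.4/(1+0.92)×log₁₀(155.1/47.1)
    = 0.63333 × 0.51759 = 0.3278 m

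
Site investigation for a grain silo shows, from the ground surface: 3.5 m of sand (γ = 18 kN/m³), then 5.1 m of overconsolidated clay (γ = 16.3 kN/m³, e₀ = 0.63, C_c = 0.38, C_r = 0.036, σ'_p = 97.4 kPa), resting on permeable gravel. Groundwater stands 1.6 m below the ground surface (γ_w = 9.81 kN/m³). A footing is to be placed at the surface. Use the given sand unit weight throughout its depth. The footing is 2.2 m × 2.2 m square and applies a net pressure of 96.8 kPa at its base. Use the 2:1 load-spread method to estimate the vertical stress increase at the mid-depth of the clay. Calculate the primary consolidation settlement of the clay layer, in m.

S_c ≈ 0.00524 m

Mid-depth of clay below the ground surface: z = 3.5 + 5.1/2 = 6.05 m.
Total vertical stress at mid-clay: σ_v = 18×3.5 + 16.3×2.55 = 104.56 kPa.
Pore pressure: u = 9.81×(6.05 − 1.6) = 43.655 kPa.
Initial effective stress: σ'_0 = σ_v − u = 104.56 − 43.655 = 60.905 kPa.
Stress increase at mid-clay by the 2:1 spreading method:
Δσ = qBL/((B+z)(L+z)) = 96.8×2.2×2.2/((2.2+6.05)(2.2+6.05)) = 6.8836 kPa
Final effective stress: σ'_f = 60.905 + 6.8836 = 67.789 kPa.
σ'_f = 67.789 ≤ σ'_p = 97.4 kPa, so the clay remains overconsolidated and only the recompression index applies:
S_c = C_r·H/(1+e₀)·log₁₀(σ'_f/σ'_0) = 0.036×5.1/1.63×log₁₀(67.789/60.905)
    = 0.11264 × 0.046506 = 0.005238 m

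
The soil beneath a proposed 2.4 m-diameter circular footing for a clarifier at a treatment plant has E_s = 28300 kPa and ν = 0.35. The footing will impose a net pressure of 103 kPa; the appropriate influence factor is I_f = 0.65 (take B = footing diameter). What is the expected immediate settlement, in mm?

S_e ≈ 4.98 mm

Immediate (elastic) settlement: S_e = q·B·(1−ν²)/E_s · I_f.
S_e = 103 × 2.4 × (1 − 0.35²) / 28300 × 0.65
    = 103 × 2.4 × 0.8775 / 28300 × 0.65
    = 0.004982 m = 4.982 mm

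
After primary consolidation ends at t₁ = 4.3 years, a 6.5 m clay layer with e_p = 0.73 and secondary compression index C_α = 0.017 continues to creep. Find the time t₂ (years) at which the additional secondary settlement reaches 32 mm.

t₂ ≈ 13.6 years

S_s = C_α·H/(1+e_p)·log₁₀(t₂/t₁) ⇒ log₁₀(t₂/t₁) = S_s·(1+e_p)/(C_α·H).
log₁₀(t₂/t₁) = 0.032 × (1+0.73) / (0.017×6.5) = 0.501
t₂ = t₁ × 10^0.501 = 4.3 × 3.17 = 13.63 years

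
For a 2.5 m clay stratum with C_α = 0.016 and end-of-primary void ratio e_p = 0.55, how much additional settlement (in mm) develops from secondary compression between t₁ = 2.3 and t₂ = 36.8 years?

Secondary compression: S_s = C_α·H/(1+e_p)·log₁₀(t₂/t₁)
S_s = 0.016×2.5/(1+0.55)×log₁₀(36.8/2.3)
    = 0.02581 × 1.204 = 0.03107 m

S_s ≈ 31.1 mm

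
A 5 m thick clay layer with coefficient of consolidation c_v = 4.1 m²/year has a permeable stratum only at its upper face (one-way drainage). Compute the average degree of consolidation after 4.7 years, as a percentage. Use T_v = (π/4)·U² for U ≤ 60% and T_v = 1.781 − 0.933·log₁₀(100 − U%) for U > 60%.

Drainage path length: H_d = H = 5 m (single drainage).
T_v = c_v·t/H_d² = 4.1×4.7/5² = 0.7708.
T_v = 0.7708 corresponds to the U > 60% branch:
U = 1 − 10^((1.781 − T_v)/0.933)/100 = 0.879

U ≈ 87.9 %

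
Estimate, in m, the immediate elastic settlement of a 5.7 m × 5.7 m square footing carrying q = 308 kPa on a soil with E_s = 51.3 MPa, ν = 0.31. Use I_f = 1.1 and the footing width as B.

Immediate (elastic) settlement: S_e = q·B·(1−ν²)/E_s · I_f.
E_s = 51.3 MPa = 51300 kPa.
S_e = 308 × 5.7 × (1 − 0.31²) / 51300 × 1.1
    = 308 × 5.7 × 0.9039 / 51300 × 1.1
    = 0.03403 m

S_e ≈ 0.034 m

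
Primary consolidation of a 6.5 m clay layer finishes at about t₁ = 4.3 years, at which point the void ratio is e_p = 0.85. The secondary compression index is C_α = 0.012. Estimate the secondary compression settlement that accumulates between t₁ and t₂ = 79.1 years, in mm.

Secondary compression: S_s = C_α·H/(1+e_p)·log₁₀(t₂/t₁)
S_s = 0.012×6.5/(1+0.85)×log₁₀(79.1/4.3)
    = 0.04216 × 1.265 = 0.05332 m

S_s ≈ 53.3 mm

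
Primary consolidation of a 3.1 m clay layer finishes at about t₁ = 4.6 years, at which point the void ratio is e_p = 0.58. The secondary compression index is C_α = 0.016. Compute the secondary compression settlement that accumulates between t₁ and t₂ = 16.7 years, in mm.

Secondary compression: S_s = C_α·H/(1+e_p)·log₁₀(t₂/t₁)
S_s = 0.016×3.1/(1+0.58)×log₁₀(16.7/4.6)
    = 0.03139 × 0.56 = 0.01758 m

S_s ≈ 17.6 mm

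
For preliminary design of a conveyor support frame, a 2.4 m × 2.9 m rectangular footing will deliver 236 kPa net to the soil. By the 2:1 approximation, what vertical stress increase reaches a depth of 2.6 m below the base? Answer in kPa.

Δσ_z ≈ 59.7 kPa

By the 2:1 method the load spreads at 1 horizontal : 2 vertical, so at depth z the loaded area has grown by z in each plan dimension:
Δσ = qBL/((B+z)(L+z)) = 236×2.4×2.9/((2.4+2.6)(2.9+2.6)) = 59.729 kPa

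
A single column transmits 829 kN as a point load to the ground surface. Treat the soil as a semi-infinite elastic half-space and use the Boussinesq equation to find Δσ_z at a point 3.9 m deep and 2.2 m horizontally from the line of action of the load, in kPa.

Δσ_z ≈ 13 kPa

Boussinesq vertical stress below a point load on an elastic half-space:
Δσ_z = 3P/(2πz²) · [1 + (r/z)²]^(−5/2)
r/z = 2.2/3.9 = 0.5641; [1+(r/z)²]^(−5/2) = 0.50123.
Δσ_z = 3×829/(2π×3.9²) × 0.50123 = 26.024 × 0.50123 = 13.04 kPa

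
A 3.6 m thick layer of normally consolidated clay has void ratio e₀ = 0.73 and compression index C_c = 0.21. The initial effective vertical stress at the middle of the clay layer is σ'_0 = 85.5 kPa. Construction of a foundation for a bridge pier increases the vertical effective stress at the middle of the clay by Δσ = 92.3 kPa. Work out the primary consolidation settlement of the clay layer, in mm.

S_c ≈ 139 mm

Final effective stress: σ'_f = σ'_0 + Δσ = 85.5 + 92.3 = 177.8 kPa.
Normally consolidated clay, so the full stress increment lies on the virgin compression line:
S_c = C_c·H/(1+e₀)·log₁₀(σ'_f/σ'_0) = 0.21×3.6/(1+0.73)×log₁₀(177.8/85.5)
    = 0.43699 × 0.31797 = 0.1389 m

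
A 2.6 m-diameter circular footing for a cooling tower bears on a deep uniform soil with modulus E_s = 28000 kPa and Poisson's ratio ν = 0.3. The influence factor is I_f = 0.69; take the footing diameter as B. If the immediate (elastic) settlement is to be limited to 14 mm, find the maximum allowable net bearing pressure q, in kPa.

q ≈ 240 kPa

S_e = q·B·(1−ν²)/E_s · I_f  ⇒  q = S_e·E_s / (B·(1−ν²)·I_f).
q = 0.014 × 28000 / (2.6 × 0.91 × 0.69) = 240.1 kPa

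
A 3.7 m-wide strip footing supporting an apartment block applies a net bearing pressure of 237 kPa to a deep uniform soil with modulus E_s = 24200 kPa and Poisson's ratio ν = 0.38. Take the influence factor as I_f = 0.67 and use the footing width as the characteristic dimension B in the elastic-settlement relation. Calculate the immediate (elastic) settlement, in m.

S_e ≈ 0.0208 m

Immediate (elastic) settlement: S_e = q·B·(1−ν²)/E_s · I_f.
S_e = 237 × 3.7 × (1 − 0.38²) / 24200 × 0.67
    = 237 × 3.7 × 0.8556 / 24200 × 0.67
    = 0.02077 m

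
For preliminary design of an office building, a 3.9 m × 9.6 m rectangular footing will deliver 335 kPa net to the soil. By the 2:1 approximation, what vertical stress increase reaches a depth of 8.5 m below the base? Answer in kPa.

By the 2:1 method the load spreads at 1 horizontal : 2 vertical, so at depth z the loaded area has grown by z in each plan dimension:
Δσ = qBL/((B+z)(L+z)) = 335×3.9×9.6/((3.9+8.5)(9.6+8.5)) = 55.883 kPa

Δσ_z ≈ 55.9 kPa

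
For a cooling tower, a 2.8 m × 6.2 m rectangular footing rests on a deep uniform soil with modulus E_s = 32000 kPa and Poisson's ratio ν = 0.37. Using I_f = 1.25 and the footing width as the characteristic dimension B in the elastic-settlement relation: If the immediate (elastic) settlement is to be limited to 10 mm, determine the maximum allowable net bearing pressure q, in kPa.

q ≈ 106 kPa

S_e = q·B·(1−ν²)/E_s · I_f  ⇒  q = S_e·E_s / (B·(1−ν²)·I_f).
q = 0.01 × 32000 / (2.8 × 0.8631 × 1.25) = 105.9 kPa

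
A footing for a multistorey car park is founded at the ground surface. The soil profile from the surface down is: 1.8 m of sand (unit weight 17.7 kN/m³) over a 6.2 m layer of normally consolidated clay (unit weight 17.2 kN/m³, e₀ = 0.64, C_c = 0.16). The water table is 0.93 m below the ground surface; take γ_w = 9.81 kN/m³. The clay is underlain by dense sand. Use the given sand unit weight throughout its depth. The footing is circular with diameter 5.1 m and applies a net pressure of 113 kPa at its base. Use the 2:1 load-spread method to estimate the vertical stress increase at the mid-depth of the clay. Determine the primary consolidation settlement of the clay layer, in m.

S_c ≈ 0.129 m

Mid-depth of clay below the ground surface: z = 1.8 + 6.2/2 = 4.9 m.
Total vertical stress at mid-clay: σ_v = 17.7×1.8 + 17.2×3.1 = 85.18 kPa.
Pore pressure: u = 9.81×(4.9 − 0.93) = 38.946 kPa.
Initial effective stress: σ'_0 = σ_v − u = 85.18 − 38.946 = 46.234 kPa.
Stress increase at mid-clay by the 2:1 spreading method:
Δσ ≈ qD²/(D+z)² = 113×5.1²/(5.1+4.9)² = 29.391 kPa
Final effective stress: σ'_f = σ'_0 + Δσ = 46.234 + 29.391 = 75.625 kPa.
Normally consolidated clay, so the full stress increment lies on the virgin compression line:
S_c = C_c·H/(1+e₀)·log₁₀(σ'_f/σ'_0) = 0.16×6.2/(1+0.64)×log₁₀(75.625/46.234)
    = 0.60488 × 0.2137 = 0.1293 m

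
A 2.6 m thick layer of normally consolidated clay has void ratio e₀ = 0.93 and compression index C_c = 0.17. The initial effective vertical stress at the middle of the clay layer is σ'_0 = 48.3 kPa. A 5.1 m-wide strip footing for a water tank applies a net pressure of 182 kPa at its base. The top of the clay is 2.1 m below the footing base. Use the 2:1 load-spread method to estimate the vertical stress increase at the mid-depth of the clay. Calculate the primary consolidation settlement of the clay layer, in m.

Mid-depth of clay below the footing base: z = 2.1 + 2.6/2 = 3.4 m.
Stress increase at mid-clay by the 2:1 spreading method:
Δσ = qB/(B+z) = 182×5.1/(5.1+3.4) = 109.2 kPa
Final effective stress: σ'_f = σ'_0 + Δσ = 48.3 + 109.2 = 157.5 kPa.
Normally consolidated clay, so the full stress increment lies on the virgin compression line:
S_c = C_c·H/(1+e₀)·log₁₀(σ'_f/σ'_0) = 0.17×2.6/(1+0.93)×log₁₀(157.5/48.3)
    = 0.22902 × 0.51333 = 0.1176 m

S_c ≈ 0.118 m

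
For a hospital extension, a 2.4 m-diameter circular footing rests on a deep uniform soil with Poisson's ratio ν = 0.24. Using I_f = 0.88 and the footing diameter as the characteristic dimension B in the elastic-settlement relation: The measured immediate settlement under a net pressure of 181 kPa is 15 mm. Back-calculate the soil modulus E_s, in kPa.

E_s ≈ 24000 kPa

S_e = q·B·(1−ν²)/E_s · I_f  ⇒  E_s = q·B·(1−ν²)·I_f / S_e.
E_s = 181 × 2.4 × 0.9424 × 0.88 / 0.015 = 24020 kPa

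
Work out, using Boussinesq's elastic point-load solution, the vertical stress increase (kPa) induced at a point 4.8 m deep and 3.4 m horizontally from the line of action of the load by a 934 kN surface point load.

Δσ_z ≈ 7 kPa

Boussinesq vertical stress below a point load on an elastic half-space:
Δσ_z = 3P/(2πz²) · [1 + (r/z)²]^(−5/2)
r/z = 3.4/4.8 = 0.70833; [1+(r/z)²]^(−5/2) = 0.36184.
Δσ_z = 3×934/(2π×4.8²) × 0.36184 = 19.356 × 0.36184 = 7.004 kPa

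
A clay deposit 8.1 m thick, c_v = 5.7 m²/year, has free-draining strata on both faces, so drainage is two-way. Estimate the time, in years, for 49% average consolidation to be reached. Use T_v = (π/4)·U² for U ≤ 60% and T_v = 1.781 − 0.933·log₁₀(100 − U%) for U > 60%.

t ≈ 0.543 years

Drainage path length: H_d = H/2 = 4.05 m (double drainage).
U ≤ 60%: T_v = (π/4)·U² = (π/4)×0.49² = 0.18857.
t = T_v·H_d²/c_v = 0.18857×4.05²/5.7 = 0.5426 years.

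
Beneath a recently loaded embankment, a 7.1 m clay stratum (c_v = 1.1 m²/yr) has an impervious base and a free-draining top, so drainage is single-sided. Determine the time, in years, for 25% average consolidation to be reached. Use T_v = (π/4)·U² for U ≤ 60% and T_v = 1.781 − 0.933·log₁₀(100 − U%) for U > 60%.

t ≈ 2.25 years

Drainage path length: H_d = H = 7.1 m (single drainage).
U ≤ 60%: T_v = (π/4)·U² = (π/4)×0.25² = 0.049087.
t = T_v·H_d²/c_v = 0.049087×7.1²/1.1 = 2.25 years.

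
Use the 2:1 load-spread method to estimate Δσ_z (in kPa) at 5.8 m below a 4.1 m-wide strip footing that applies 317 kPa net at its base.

Δσ_z ≈ 131 kPa

By the 2:1 method the load spreads at 1 horizontal : 2 vertical, so at depth z the loaded area has grown by z in each plan dimension:
Δσ = qB/(B+z) = 317×4.1/(4.1+5.8) = 131.28 kPa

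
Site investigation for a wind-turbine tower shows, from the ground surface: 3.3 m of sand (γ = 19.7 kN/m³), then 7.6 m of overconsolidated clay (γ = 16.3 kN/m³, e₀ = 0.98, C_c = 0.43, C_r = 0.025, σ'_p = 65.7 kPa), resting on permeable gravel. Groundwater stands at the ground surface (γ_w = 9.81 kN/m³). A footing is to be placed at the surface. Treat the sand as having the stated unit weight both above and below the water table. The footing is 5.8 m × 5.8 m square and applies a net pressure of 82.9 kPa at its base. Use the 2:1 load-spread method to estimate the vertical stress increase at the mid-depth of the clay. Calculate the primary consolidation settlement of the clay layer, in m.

S_c ≈ 0.0915 m

Mid-depth of clay below the ground surface: z = 3.3 + 7.6/2 = 7.1 m.
Total vertical stress at mid-clay: σ_v = 19.7×3.3 + 16.3×3.8 = 126.95 kPa.
Pore pressure: u = 9.81×(7.1 − 0) = 69.651 kPa.
Initial effective stress: σ'_0 = σ_v − u = 126.95 − 69.651 = 57.299 kPa.
Stress increase at mid-clay by the 2:1 spreading method:
Δσ = qBL/((B+z)(L+z)) = 82.9×5.8×5.8/((5.8+7.1)(5.8+7.1)) = 16.758 kPa
Final effective stress: σ'_f = 57.299 + 16.758 = 74.057 kPa.
σ'_f = 74.057 > σ'_p = 65.7 kPa, so the stress path crosses the preconsolidation pressure — recompression up to σ'_p, then virgin compression beyond:
S_c = H/(1+e₀)·[C_r·log₁₀(σ'_p/σ'_0) + C_c·log₁₀(σ'_f/σ'_p)]
    = 7.6/1.98 × [0.025×log₁₀(65.7/57.299) + 0.43×log₁₀(74.057/65.7)]
    = 3.8384 × [0.0014855 + 0.02236] = 0.09153 m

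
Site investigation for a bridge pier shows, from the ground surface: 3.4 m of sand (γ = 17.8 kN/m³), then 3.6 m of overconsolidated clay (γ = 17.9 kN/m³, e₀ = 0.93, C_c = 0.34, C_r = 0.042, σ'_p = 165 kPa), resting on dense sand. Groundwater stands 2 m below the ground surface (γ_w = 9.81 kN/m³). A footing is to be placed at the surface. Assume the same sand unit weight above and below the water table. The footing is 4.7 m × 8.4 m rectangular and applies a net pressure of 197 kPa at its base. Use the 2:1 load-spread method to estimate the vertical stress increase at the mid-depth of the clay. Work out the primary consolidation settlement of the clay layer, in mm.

Mid-depth of clay below the ground surface: z = 3.4 + 3.6/2 = 5.2 m.
Total vertical stress at mid-clay: σ_v = 17.8×3.4 + 17.9×1.8 = 92.74 kPa.
Pore pressure: u = 9.81×(5.2 − 2) = 31.392 kPa.
Initial effective stress: σ'_0 = σ_v − u = 92.74 − 31.392 = 61.348 kPa.
Stress increase at mid-clay by the 2:1 spreading method:
Δσ = qBL/((B+z)(L+z)) = 197×4.7×8.4/((4.7+5.2)(8.4+5.2)) = 57.766 kPa
Final effective stress: σ'_f = 61.348 + 57.766 = 119.11 kPa.
σ'_f = 119.11 ≤ σ'_p = 165 kPa, so the clay remains overconsolidated and only the recompression index applies:
S_c = C_r·H/(1+e₀)·log₁₀(σ'_f/σ'_0) = 0.042×3.6/1.93×log₁₀(119.11/61.348)
    = 0.078343 × 0.28815 = 0.02257 m

S_c ≈ 22.6 mm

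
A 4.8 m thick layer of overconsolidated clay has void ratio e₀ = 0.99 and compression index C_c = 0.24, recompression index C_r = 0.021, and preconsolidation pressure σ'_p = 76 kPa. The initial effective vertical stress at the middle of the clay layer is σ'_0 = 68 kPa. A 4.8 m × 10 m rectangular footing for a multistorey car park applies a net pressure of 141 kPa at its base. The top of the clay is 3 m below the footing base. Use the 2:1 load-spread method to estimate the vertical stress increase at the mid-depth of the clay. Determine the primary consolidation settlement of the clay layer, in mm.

S_c ≈ 97.9 mm

Mid-depth of clay below the footing base: z = 3 + 4.8/2 = 5.4 m.
Stress increase at mid-clay by the 2:1 spreading method:
Δσ = qBL/((B+z)(L+z)) = 141×4.8×10/((4.8+5.4)(10+5.4)) = 43.086 kPa
Final effective stress: σ'_f = 68 + 43.086 = 111.09 kPa.
σ'_f = 111.09 > σ'_p = 76 kPa, so the stress path crosses the preconsolidation pressure — recompression up to σ'_p, then virgin compression beyond:
S_c = H/(1+e₀)·[C_r·log₁₀(σ'_p/σ'_0) + C_c·log₁₀(σ'_f/σ'_p)]
    = 4.8/1.99 × [0.021×log₁₀(76/68) + 0.24×log₁₀(111.09/76)]
    = 2.4121 × [0.0010144 + 0.039567] = 0.09789 m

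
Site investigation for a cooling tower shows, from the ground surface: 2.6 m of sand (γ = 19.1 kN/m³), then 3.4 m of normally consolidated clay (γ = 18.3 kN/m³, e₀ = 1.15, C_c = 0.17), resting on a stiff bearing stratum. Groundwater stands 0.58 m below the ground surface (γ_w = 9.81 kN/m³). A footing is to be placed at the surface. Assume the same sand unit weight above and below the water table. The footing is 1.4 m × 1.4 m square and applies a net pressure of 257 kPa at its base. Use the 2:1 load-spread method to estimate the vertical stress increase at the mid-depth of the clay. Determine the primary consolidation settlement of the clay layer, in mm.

Mid-depth of clay below the ground surface: z = 2.6 + 3.4/2 = 4.3 m.
Total vertical stress at mid-clay: σ_v = 19.1×2.6 + 18.3×1.7 = 80.77 kPa.
Pore pressure: u = 9.81×(4.3 − 0.58) = 36.493 kPa.
Initial effective stress: σ'_0 = σ_v − u = 80.77 − 36.493 = 44.277 kPa.
Stress increase at mid-clay by the 2:1 spreading method:
Δσ = qBL/((B+z)(L+z)) = 257×1.4×1.4/((1.4+4.3)(1.4+4.3)) = 15.504 kPa
Final effective stress: σ'_f = σ'_0 + Δσ = 44.277 + 15.504 = 59.781 kPa.
Normally consolidated clay, so the full stress increment lies on the virgin compression line:
S_c = C_c·H/(1+e₀)·log₁₀(σ'_f/σ'_0) = 0.17×3.4/(1+1.15)×log₁₀(59.781/44.277)
    = 0.26884 × 0.13038 = 0.03505 m

S_c ≈ 35.1 mm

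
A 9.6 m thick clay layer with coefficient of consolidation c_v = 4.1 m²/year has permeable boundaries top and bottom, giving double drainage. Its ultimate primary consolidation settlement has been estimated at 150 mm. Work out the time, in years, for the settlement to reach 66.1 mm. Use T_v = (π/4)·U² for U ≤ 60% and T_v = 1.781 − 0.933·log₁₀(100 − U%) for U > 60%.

t ≈ 0.857 years

Drainage path length: H_d = H/2 = 4.8 m (double drainage).
U = S(t)/S_ult = 66.1/150 = 0.4407.
U ≤ 60%: T_v = (π/4)·U² = (π/4)×0.44067² = 0.15251.
t = T_v·H_d²/c_v = 0.15251×4.8²/4.1 = 0.857 years.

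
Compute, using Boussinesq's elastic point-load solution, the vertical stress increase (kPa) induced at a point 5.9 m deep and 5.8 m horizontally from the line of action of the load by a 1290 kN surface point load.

Boussinesq vertical stress below a point load on an elastic half-space:
Δσ_z = 3P/(2πz²) · [1 + (r/z)²]^(−5/2)
r/z = 5.8/5.9 = 0.98305; [1+(r/z)²]^(−5/2) = 0.18443.
Δσ_z = 3×1290/(2π×5.9²) × 0.18443 = 17.694 × 0.18443 = 3.263 kPa

Δσ_z ≈ 3.26 kPa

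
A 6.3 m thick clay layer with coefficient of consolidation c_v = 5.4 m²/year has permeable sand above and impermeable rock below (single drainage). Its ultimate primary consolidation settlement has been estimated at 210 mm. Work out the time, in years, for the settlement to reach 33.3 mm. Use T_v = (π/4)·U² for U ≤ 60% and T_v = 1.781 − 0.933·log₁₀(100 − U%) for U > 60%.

t ≈ 0.145 years

Drainage path length: H_d = H = 6.3 m (single drainage).
U = S(t)/S_ult = 33.3/210 = 0.1586.
U ≤ 60%: T_v = (π/4)·U² = (π/4)×0.15857² = 0.019749.
t = T_v·H_d²/c_v = 0.019749×6.3²/5.4 = 0.1452 years.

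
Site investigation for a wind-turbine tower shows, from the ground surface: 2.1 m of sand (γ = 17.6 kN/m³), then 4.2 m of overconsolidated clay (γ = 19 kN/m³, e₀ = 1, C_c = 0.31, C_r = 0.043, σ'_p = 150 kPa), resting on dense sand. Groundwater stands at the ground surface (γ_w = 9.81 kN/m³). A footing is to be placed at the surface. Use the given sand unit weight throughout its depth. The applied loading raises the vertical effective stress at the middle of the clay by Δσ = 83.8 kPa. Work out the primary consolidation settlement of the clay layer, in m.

Mid-depth of clay below the ground surface: z = 2.1 + 4.2/2 = 4.2 m.
Total vertical stress at mid-clay: σ_v = 17.6×2.1 + 19×2.1 = 76.86 kPa.
Pore pressure: u = 9.81×(4.2 − 0) = 41.202 kPa.
Initial effective stress: σ'_0 = σ_v − u = 76.86 − 41.202 = 35.658 kPa.
Final effective stress: σ'_f = 35.658 + 83.8 = 119.46 kPa.
σ'_f = 119.46 ≤ σ'_p = 150 kPa, so the clay remains overconsolidated and only the recompression index applies:
S_c = C_r·H/(1+e₀)·log₁₀(σ'_f/σ'_0) = 0.043×4.2/2×log₁₀(119.46/35.658)
    = 0.0903 × 0.52507 = 0.04741 m

S_c ≈ 0.0474 m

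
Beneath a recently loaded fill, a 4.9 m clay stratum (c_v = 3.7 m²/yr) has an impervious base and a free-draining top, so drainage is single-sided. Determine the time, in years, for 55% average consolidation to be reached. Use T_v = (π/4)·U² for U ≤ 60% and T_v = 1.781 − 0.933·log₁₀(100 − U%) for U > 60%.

t ≈ 1.54 years

Drainage path length: H_d = H = 4.9 m (single drainage).
U ≤ 60%: T_v = (π/4)·U² = (π/4)×0.55² = 0.23758.
t = T_v·H_d²/c_v = 0.23758×4.9²/3.7 = 1.542 years.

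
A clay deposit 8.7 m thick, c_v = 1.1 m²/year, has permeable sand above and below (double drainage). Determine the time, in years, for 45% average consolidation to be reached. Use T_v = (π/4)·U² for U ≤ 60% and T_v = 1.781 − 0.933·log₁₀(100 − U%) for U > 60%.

Drainage path length: H_d = H/2 = 4.35 m (double drainage).
U ≤ 60%: T_v = (π/4)·U² = (π/4)×0.45² = 0.15904.
t = T_v·H_d²/c_v = 0.15904×4.35²/1.1 = 2.736 years.

t ≈ 2.74 years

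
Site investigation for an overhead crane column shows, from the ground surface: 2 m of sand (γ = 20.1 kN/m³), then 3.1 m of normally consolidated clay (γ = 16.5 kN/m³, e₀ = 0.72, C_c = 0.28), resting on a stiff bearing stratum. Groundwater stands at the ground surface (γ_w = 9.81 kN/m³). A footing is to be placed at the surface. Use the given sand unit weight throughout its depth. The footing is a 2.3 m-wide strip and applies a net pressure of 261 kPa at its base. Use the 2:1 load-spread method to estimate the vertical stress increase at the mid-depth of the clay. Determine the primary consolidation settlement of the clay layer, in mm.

S_c ≈ 320 mm

Mid-depth of clay below the ground surface: z = 2 + 3.1/2 = 3.55 m.
Total vertical stress at mid-clay: σ_v = 20.1×2 + 16.5×1.55 = 65.775 kPa.
Pore pressure: u = 9.81×(3.55 − 0) = 34.825 kPa.
Initial effective stress: σ'_0 = σ_v − u = 65.775 − 34.825 = 30.95 kPa.
Stress increase at mid-clay by the 2:1 spreading method:
Δσ = qB/(B+z) = 261×2.3/(2.3+3.55) = 102.62 kPa
Final effective stress: σ'_f = σ'_0 + Δσ = 30.95 + 102.62 = 133.57 kPa.
Normally consolidated clay, so the full stress increment lies on the virgin compression line:
S_c = C_c·H/(1+e₀)·log₁₀(σ'_f/σ'_0) = 0.28×3.1/(1+0.72)×log₁₀(133.57/30.95)
    = 0.50465 × 0.63505 = 0.3205 m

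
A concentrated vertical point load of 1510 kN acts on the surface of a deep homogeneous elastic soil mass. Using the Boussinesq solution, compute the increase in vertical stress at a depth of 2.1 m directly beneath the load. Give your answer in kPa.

Boussinesq vertical stress below a point load on an elastic half-space:
Δσ_z = 3P/(2πz²) · [1 + (r/z)²]^(−5/2)
r/z = 0/2.1 = 0; [1+(r/z)²]^(−5/2) = 1.
Δσ_z = 3×1510/(2π×2.1²) × 1 = 163.49 × 1 = 163.5 kPa

Δσ_z ≈ 163 kPa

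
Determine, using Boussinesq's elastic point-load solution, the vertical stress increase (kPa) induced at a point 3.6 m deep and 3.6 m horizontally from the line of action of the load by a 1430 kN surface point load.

Boussinesq vertical stress below a point load on an elastic half-space:
Δσ_z = 3P/(2πz²) · [1 + (r/z)²]^(−5/2)
r/z = 3.6/3.6 = 1; [1+(r/z)²]^(−5/2) = 0.17678.
Δσ_z = 3×1430/(2π×3.6²) × 0.17678 = 52.683 × 0.17678 = 9.313 kPa

Δσ_z ≈ 9.31 kPa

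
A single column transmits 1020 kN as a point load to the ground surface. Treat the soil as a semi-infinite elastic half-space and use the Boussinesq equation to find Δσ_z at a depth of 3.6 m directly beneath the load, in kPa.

Boussinesq vertical stress below a point load on an elastic half-space:
Δσ_z = 3P/(2πz²) · [1 + (r/z)²]^(−5/2)
r/z = 0/3.6 = 0; [1+(r/z)²]^(−5/2) = 1.
Δσ_z = 3×1020/(2π×3.6²) × 1 = 37.578 × 1 = 37.58 kPa

Δσ_z ≈ 37.6 kPa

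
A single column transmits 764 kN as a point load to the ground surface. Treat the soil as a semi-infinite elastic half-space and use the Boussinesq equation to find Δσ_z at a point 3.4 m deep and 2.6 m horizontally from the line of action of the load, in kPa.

Δσ_z ≈ 9.98 kPa

Boussinesq vertical stress below a point load on an elastic half-space:
Δσ_z = 3P/(2πz²) · [1 + (r/z)²]^(−5/2)
r/z = 2.6/3.4 = 0.76471; [1+(r/z)²]^(−5/2) = 0.31629.
Δσ_z = 3×764/(2π×3.4²) × 0.31629 = 31.556 × 0.31629 = 9.981 kPa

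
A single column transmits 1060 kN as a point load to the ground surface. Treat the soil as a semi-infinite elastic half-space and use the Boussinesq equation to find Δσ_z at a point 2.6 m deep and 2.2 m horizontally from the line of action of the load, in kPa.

Boussinesq vertical stress below a point load on an elastic half-space:
Δσ_z = 3P/(2πz²) · [1 + (r/z)²]^(−5/2)
r/z = 2.2/2.6 = 0.84615; [1+(r/z)²]^(−5/2) = 0.25925.
Δσ_z = 3×1060/(2π×2.6²) × 0.25925 = 74.869 × 0.25925 = 19.41 kPa

Δσ_z ≈ 19.4 kPa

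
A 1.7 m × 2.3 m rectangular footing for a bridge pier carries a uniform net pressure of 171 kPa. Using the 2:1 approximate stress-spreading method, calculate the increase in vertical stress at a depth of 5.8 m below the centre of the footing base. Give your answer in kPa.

By the 2:1 method the load spreads at 1 horizontal : 2 vertical, so at depth z the loaded area has grown by z in each plan dimension:
Δσ = qBL/((B+z)(L+z)) = 171×1.7×2.3/((1.7+5.8)(2.3+5.8)) = 11.006 kPa

Δσ_z ≈ 11 kPa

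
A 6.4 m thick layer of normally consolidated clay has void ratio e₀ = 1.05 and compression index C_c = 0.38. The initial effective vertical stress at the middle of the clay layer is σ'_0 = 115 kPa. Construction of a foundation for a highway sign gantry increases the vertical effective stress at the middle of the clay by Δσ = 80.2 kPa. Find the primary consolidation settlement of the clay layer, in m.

Final effective stress: σ'_f = σ'_0 + Δσ = 115 + 80.2 = 195.2 kPa.
Normally consolidated clay, so the full stress increment lies on the virgin compression line:
S_c = C_c·H/(1+e₀)·log₁₀(σ'_f/σ'_0) = 0.38×6.4/(1+1.05)×log₁₀(195.2/115)
    = 1.1863 × 0.22978 = 0.2726 m

S_c ≈ 0.273 m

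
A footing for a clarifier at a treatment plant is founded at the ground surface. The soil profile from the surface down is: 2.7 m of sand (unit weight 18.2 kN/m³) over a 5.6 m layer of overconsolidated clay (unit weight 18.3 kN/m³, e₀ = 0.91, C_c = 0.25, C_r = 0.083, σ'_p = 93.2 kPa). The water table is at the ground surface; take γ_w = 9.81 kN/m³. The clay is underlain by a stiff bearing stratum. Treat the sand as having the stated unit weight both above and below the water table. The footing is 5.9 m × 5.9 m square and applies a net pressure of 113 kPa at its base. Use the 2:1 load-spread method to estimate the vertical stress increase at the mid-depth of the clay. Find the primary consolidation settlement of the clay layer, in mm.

S_c ≈ 53 mm

Mid-depth of clay below the ground surface: z = 2.7 + 5.6/2 = 5.5 m.
Total vertical stress at mid-clay: σ_v = 18.2×2.7 + 18.3×2.8 = 100.38 kPa.
Pore pressure: u = 9.81×(5.5 − 0) = 53.955 kPa.
Initial effective stress: σ'_0 = σ_v − u = 100.38 − 53.955 = 46.425 kPa.
Stress increase at mid-clay by the 2:1 spreading method:
Δσ = qBL/((B+z)(L+z)) = 113×5.9×5.9/((5.9+5.5)(5.9+5.5)) = 30.267 kPa
Final effective stress: σ'_f = 46.425 + 30.267 = 76.692 kPa.
σ'_f = 76.692 ≤ σ'_p = 93.2 kPa, so the clay remains overconsolidated and only the recompression index applies:
S_c = C_r·H/(1+e₀)·log₁₀(σ'_f/σ'_0) = 0.083×5.6/1.91×log₁₀(76.692/46.425)
    = 0.24335 × 0.218 = 0.05305 m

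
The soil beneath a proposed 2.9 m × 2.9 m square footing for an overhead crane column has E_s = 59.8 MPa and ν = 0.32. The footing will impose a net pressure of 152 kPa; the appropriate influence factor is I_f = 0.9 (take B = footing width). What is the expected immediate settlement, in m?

S_e ≈ 0.00595 m

Immediate (elastic) settlement: S_e = q·B·(1−ν²)/E_s · I_f.
E_s = 59.8 MPa = 59800 kPa.
S_e = 152 × 2.9 × (1 − 0.32²) / 59800 × 0.9
    = 152 × 2.9 × 0.8976 / 59800 × 0.9
    = 0.005955 m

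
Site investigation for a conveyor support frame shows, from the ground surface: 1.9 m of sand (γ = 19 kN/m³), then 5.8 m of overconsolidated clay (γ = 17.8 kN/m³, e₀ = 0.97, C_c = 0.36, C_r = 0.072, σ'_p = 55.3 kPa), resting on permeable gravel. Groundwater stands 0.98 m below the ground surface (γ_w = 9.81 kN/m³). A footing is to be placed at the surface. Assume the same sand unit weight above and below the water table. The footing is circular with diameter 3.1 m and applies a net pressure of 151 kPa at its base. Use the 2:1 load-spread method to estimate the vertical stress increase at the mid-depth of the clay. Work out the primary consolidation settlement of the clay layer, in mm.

Mid-depth of clay below the ground surface: z = 1.9 + 5.8/2 = 4.8 m.
Total vertical stress at mid-clay: σ_v = 19×1.9 + 17.8×2.9 = 87.72 kPa.
Pore pressure: u = 9.81×(4.8 − 0.98) = 37.474 kPa.
Initial effective stress: σ'_0 = σ_v − u = 87.72 − 37.474 = 50.246 kPa.
Stress increase at mid-clay by the 2:1 spreading method:
Δσ ≈ qD²/(D+z)² = 151×3.1²/(3.1+4.8)² = 23.251 kPa
Final effective stress: σ'_f = 50.246 + 23.251 = 73.497 kPa.
σ'_f = 73.497 > σ'_p = 55.3 kPa, so the stress path crosses the preconsolidation pressure — recompression up to σ'_p, then virgin compression beyond:
S_c = H/(1+e₀)·[C_r·log₁₀(σ'_p/σ'_0) + C_c·log₁₀(σ'_f/σ'_p)]
    = 5.8/1.97 × [0.072×log₁₀(55.3/50.246) + 0.36×log₁₀(73.497/55.3)]
    = 2.9442 × [0.0029969 + 0.044476] = 0.1398 m

S_c ≈ 140 mm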